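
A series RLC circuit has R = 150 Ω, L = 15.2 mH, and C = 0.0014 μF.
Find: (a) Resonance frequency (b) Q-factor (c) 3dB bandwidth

Step 1 — Resonance: ω₀ = 1/√(LC) = 1/√(0.0152·1.4e-09) = 2.168e+05 rad/s.
Step 2 — f₀ = ω₀/(2π) = 3.45e+04 Hz.
Step 3 — Series Q: Q = ω₀L/R = 2.168e+05·0.0152/150 = 21.97.
Step 4 — Bandwidth: Δω = ω₀/Q = 9868 rad/s; BW = Δω/(2π) = 1571 Hz.

(a) f₀ = 3.45e+04 Hz  (b) Q = 21.97  (c) BW = 1571 Hz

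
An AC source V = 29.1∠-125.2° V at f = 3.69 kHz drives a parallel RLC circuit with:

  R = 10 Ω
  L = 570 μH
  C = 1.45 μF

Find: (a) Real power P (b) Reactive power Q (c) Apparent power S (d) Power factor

Step 1 — Angular frequency: ω = 2π·f = 2π·3690 = 2.318e+04 rad/s.
Step 2 — Component impedances:
  R: Z = R = 10 Ω
  L: Z = jωL = j·2.318e+04·0.00057 = 0 + j13.22 Ω
  C: Z = 1/(jωC) = -j/(ω·C) = 0 - j29.75 Ω
Step 3 — Parallel combination: 1/Z_total = 1/R + 1/L + 1/C; Z_total = 8.497 + j3.573 Ω = 9.218∠22.8° Ω.
Step 4 — Source phasor: V = 29.1∠-125.2° V = -16.77 - j23.78 V.
Step 5 — Current: I = V / Z = -2.677 - j1.673 A = 3.157∠-148.0° A.
Step 6 — Complex power: S = V·I* = 84.68 + j35.61 VA.
Step 7 — Real power: P = Re(S) = 84.68 W.
Step 8 — Reactive power: Q = Im(S) = 35.61 VAR.
Step 9 — Apparent power: |S| = 91.86 VA.
Step 10 — Power factor: PF = P/|S| = 0.9218 (lagging).

(a) P = 84.68 W  (b) Q = 35.61 VAR  (c) S = 91.86 VA  (d) PF = 0.9218 (lagging)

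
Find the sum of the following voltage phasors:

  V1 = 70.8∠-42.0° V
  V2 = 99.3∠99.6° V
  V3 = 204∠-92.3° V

Step 1 — Convert each phasor to rectangular form:
  V1 = 70.8·(cos(-42.0°) + j·sin(-42.0°)) = 52.61 - j47.37 V
  V2 = 99.3·(cos(99.6°) + j·sin(99.6°)) = -16.56 + j97.91 V
  V3 = 204·(cos(-92.3°) + j·sin(-92.3°)) = -8.187 - j203.8 V
Step 2 — Sum components: V_total = 27.87 - j153.3 V.
Step 3 — Convert to polar: |V_total| = 155.8 V, ∠V_total = -79.7°.

V_total = 155.8∠-79.7° V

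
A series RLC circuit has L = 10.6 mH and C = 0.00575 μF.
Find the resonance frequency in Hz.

Step 1 — Resonance condition Im(Z)=0 gives ω₀ = 1/√(LC).
Step 2 — ω₀ = 1/√(0.0106·5.75e-09) = 1.281e+05 rad/s.
Step 3 — f₀ = ω₀/(2π) = 2.039e+04 Hz.

f₀ = 2.039e+04 Hz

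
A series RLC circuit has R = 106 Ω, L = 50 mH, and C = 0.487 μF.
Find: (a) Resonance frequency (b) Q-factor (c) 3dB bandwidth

Step 1 — Resonance condition Im(Z)=0 gives ω₀ = 1/√(LC).
Step 2 — ω₀ = 1/√(0.05·4.87e-07) = 6408 rad/s.
Step 3 — f₀ = ω₀/(2π) = 1020 Hz.
Step 4 — Series Q: Q = ω₀L/R = 6408·0.05/106 = 3.023.
Step 5 — 3dB bandwidth: Δω = ω₀/Q = 2120 rad/s; BW = Δω/(2π) = 337.4 Hz.

(a) f₀ = 1020 Hz  (b) Q = 3.023  (c) BW = 337.4 Hz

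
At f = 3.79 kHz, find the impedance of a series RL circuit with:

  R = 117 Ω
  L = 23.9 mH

Step 1 — Angular frequency: ω = 2π·f = 2π·3790 = 2.381e+04 rad/s.
Step 2 — Component impedances:
  R: Z = R = 117 Ω
  L: Z = jωL = j·2.381e+04·0.0239 = 0 + j569.1 Ω
Step 3 — Series combination: Z_total = R + L = 117 + j569.1 Ω = 581∠78.4° Ω.

Z = 117 + j569.1 Ω = 581∠78.4° Ω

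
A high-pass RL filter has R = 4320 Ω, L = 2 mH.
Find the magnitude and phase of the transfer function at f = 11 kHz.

Step 1 — Angular frequency: ω = 2π·1.1e+04 = 6.912e+04 rad/s.
Step 2 — Transfer function: H(jω) = jωL/(R + jωL).
Step 3 — Numerator jωL = j·138.2; denominator R + jωL = 4320 + j138.2.
Step 4 — H = 0.001023 + j0.03196.
Step 5 — Magnitude: |H| = 0.03198 (-29.9 dB); phase: φ = 88.2°.

|H| = 0.03198 (-29.9 dB), φ = 88.2°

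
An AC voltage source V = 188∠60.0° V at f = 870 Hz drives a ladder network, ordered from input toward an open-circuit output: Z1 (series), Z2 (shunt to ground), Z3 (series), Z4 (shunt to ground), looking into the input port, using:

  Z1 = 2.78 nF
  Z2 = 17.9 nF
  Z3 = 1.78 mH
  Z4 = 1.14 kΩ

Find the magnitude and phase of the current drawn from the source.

Step 1 — Angular frequency: ω = 2π·f = 2π·870 = 5466 rad/s.
Step 2 — Component impedances:
  Z1: Z = 1/(jωC) = -j/(ω·C) = 0 - j6.58e+04 Ω
  Z2: Z = 1/(jωC) = -j/(ω·C) = 0 - j1.022e+04 Ω
  Z3: Z = jωL = j·5466·0.00178 = 0 + j9.73 Ω
  Z4: Z = R = 1140 Ω
Step 3 — Ladder network (open output): work backward from the far end, alternating series and parallel combinations. Z_in = 1128 - j6.592e+04 Ω = 6.593e+04∠-89.0° Ω.
Step 4 — Source phasor: V = 188∠60.0° V = 94 + j162.8 V.
Step 5 — Ohm's law: I = V / Z_total = (94 + j162.8) / (1128 - j6.592e+04) = -0.002445 + j0.001468 A.
Step 6 — Convert to polar: |I| = 0.002851 A, ∠I = 149.0°.

I = 0.002851∠149.0° A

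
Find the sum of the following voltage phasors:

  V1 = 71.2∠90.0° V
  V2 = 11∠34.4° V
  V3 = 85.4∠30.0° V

Step 1 — Convert each phasor to rectangular form:
  V1 = 71.2·(cos(90.0°) + j·sin(90.0°)) = 0 + j71.2 V
  V2 = 11·(cos(34.4°) + j·sin(34.4°)) = 9.076 + j6.215 V
  V3 = 85.4·(cos(30.0°) + j·sin(30.0°)) = 73.96 + j42.7 V
Step 2 — Sum components: V_total = 83.03 + j120.1 V.
Step 3 — Convert to polar: |V_total| = 146 V, ∠V_total = 55.3°.

V_total = 146∠55.3° V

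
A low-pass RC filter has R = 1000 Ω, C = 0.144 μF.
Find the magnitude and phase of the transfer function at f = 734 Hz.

Step 1 — Angular frequency: ω = 2π·734 = 4612 rad/s.
Step 2 — Transfer function: H(jω) = 1/(1 + jωRC).
Step 3 — Denominator: 1 + jωRC = 1 + j·4612·1000·1.44e-07 = 1 + j0.6641.
Step 4 — H = 0.6939 - j0.4609.
Step 5 — Magnitude: |H| = 0.833 (-1.6 dB); phase: φ = -33.6°.

|H| = 0.833 (-1.6 dB), φ = -33.6°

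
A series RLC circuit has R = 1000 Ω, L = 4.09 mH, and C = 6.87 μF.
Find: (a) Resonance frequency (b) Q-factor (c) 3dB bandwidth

Step 1 — Resonance condition Im(Z)=0 gives ω₀ = 1/√(LC).
Step 2 — ω₀ = 1/√(0.00409·6.87e-06) = 5966 rad/s.
Step 3 — f₀ = ω₀/(2π) = 949.5 Hz.
Step 4 — Series Q: Q = ω₀L/R = 5966·0.00409/1000 = 0.0244.
Step 5 — 3dB bandwidth: Δω = ω₀/Q = 2.445e+05 rad/s; BW = Δω/(2π) = 3.891e+04 Hz.

(a) f₀ = 949.5 Hz  (b) Q = 0.0244  (c) BW = 3.891e+04 Hz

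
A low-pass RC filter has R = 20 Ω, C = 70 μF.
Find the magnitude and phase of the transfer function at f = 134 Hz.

Step 1 — Angular frequency: ω = 2π·134 = 841.9 rad/s.
Step 2 — Transfer function: H(jω) = 1/(1 + jωRC).
Step 3 — Denominator: 1 + jωRC = 1 + j·841.9·20·7e-05 = 1 + j1.179.
Step 4 — H = 0.4185 - j0.4933.
Step 5 — Magnitude: |H| = 0.6469 (-3.8 dB); phase: φ = -49.7°.

|H| = 0.6469 (-3.8 dB), φ = -49.7°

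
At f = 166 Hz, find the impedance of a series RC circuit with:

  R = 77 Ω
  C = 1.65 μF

Step 1 — Angular frequency: ω = 2π·f = 2π·166 = 1043 rad/s.
Step 2 — Component impedances:
  R: Z = R = 77 Ω
  C: Z = 1/(jωC) = -j/(ω·C) = 0 - j581.1 Ω
Step 3 — Series combination: Z_total = R + C = 77 - j581.1 Ω = 586.1∠-82.5° Ω.

Z = 77 - j581.1 Ω = 586.1∠-82.5° Ω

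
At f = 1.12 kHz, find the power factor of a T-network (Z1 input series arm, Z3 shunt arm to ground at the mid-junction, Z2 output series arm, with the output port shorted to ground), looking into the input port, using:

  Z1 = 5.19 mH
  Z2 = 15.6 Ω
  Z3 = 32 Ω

Step 1 — Angular frequency: ω = 2π·f = 2π·1120 = 7037 rad/s.
Step 2 — Component impedances:
  Z1: Z = jωL = j·7037·0.00519 = 0 + j36.52 Ω
  Z2: Z = R = 15.6 Ω
  Z3: Z = R = 32 Ω
Step 3 — With the output port shorted to ground, the output series arm Z2 runs from the junction to ground; the shunt arm Z3 also runs from the junction to ground. They appear in parallel: Z3 || Z2 = 10.49 Ω.
Step 4 — Series with input arm Z1: Z_in = Z1 + (Z3 || Z2) = 10.49 + j36.52 Ω = 38∠74.0° Ω.
Step 5 — Power factor: PF = cos(φ) = Re(Z)/|Z| = 10.487/37.999 = 0.276.
Step 6 — Type: Im(Z) = 36.52 ⇒ lagging (phase φ = 74.0°).

PF = 0.276 (lagging, φ = 74.0°)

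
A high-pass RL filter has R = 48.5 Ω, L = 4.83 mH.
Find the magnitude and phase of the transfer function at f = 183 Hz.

Step 1 — Angular frequency: ω = 2π·183 = 1150 rad/s.
Step 2 — Transfer function: H(jω) = jωL/(R + jωL).
Step 3 — Numerator jωL = j·5.554; denominator R + jωL = 48.5 + j5.554.
Step 4 — H = 0.01294 + j0.113.
Step 5 — Magnitude: |H| = 0.1138 (-18.9 dB); phase: φ = 83.5°.

|H| = 0.1138 (-18.9 dB), φ = 83.5°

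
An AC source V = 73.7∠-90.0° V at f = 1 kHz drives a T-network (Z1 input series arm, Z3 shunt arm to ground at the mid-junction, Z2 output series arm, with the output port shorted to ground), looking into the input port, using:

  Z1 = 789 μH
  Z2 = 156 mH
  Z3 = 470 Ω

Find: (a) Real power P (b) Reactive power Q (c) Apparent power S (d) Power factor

Step 1 — Angular frequency: ω = 2π·f = 2π·1000 = 6283 rad/s.
Step 2 — Component impedances:
  Z1: Z = jωL = j·6283·0.000789 = 0 + j4.957 Ω
  Z2: Z = jωL = j·6283·0.156 = 0 + j980.2 Ω
  Z3: Z = R = 470 Ω
Step 3 — With the output port shorted to ground, the output series arm Z2 runs from the junction to ground; the shunt arm Z3 also runs from the junction to ground. They appear in parallel: Z3 || Z2 = 382.1 + j183.2 Ω.
Step 4 — Series with input arm Z1: Z_in = Z1 + (Z3 || Z2) = 382.1 + j188.2 Ω = 426∠26.2° Ω.
Step 5 — Source phasor: V = 73.7∠-90.0° V = 0 - j73.7 V.
Step 6 — Current: I = V / Z = -0.07644 - j0.1552 A = 0.173∠-116.2° A.
Step 7 — Complex power: S = V·I* = 11.44 + j5.634 VA.
Step 8 — Real power: P = Re(S) = 11.44 W.
Step 9 — Reactive power: Q = Im(S) = 5.634 VAR.
Step 10 — Apparent power: |S| = 12.75 VA.
Step 11 — Power factor: PF = P/|S| = 0.8971 (lagging).

(a) P = 11.44 W  (b) Q = 5.634 VAR  (c) S = 12.75 VA  (d) PF = 0.8971 (lagging)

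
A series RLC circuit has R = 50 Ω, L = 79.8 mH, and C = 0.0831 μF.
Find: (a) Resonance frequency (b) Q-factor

Step 1 — Resonance condition Im(Z)=0 gives ω₀ = 1/√(LC).
Step 2 — ω₀ = 1/√(0.0798·8.31e-08) = 1.228e+04 rad/s.
Step 3 — f₀ = ω₀/(2π) = 1954 Hz.
Step 4 — Series Q: Q = ω₀L/R = 1.228e+04·0.0798/50 = 19.6.

(a) f₀ = 1954 Hz  (b) Q = 19.6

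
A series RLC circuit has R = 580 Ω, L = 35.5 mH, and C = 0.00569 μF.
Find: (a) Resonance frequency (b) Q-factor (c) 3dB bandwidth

Step 1 — Resonance condition Im(Z)=0 gives ω₀ = 1/√(LC).
Step 2 — ω₀ = 1/√(0.0355·5.69e-09) = 7.036e+04 rad/s.
Step 3 — f₀ = ω₀/(2π) = 1.12e+04 Hz.
Step 4 — Series Q: Q = ω₀L/R = 7.036e+04·0.0355/580 = 4.307.
Step 5 — 3dB bandwidth: Δω = ω₀/Q = 1.634e+04 rad/s; BW = Δω/(2π) = 2600 Hz.

(a) f₀ = 1.12e+04 Hz  (b) Q = 4.307  (c) BW = 2600 Hz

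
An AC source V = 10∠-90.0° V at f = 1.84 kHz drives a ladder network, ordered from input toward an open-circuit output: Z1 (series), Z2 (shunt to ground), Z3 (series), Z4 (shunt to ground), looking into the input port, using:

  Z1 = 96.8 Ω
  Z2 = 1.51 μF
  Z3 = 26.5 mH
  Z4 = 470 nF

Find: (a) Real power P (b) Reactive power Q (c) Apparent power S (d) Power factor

Step 1 — Angular frequency: ω = 2π·f = 2π·1840 = 1.156e+04 rad/s.
Step 2 — Component impedances:
  Z1: Z = R = 96.8 Ω
  Z2: Z = 1/(jωC) = -j/(ω·C) = 0 - j57.28 Ω
  Z3: Z = jωL = j·1.156e+04·0.0265 = 0 + j306.4 Ω
  Z4: Z = 1/(jωC) = -j/(ω·C) = 0 - j184 Ω
Step 3 — Ladder network (open output): work backward from the far end, alternating series and parallel combinations. Z_in = 96.8 - j107.7 Ω = 144.8∠-48.1° Ω.
Step 4 — Source phasor: V = 10∠-90.0° V = 0 - j10 V.
Step 5 — Current: I = V / Z = 0.05136 - j0.04615 A = 0.06905∠-41.9° A.
Step 6 — Complex power: S = V·I* = 0.4615 - j0.5136 VA.
Step 7 — Real power: P = Re(S) = 0.4615 W.
Step 8 — Reactive power: Q = Im(S) = -0.5136 VAR.
Step 9 — Apparent power: |S| = 0.6905 VA.
Step 10 — Power factor: PF = P/|S| = 0.6684 (leading).

(a) P = 0.4615 W  (b) Q = -0.5136 VAR  (c) S = 0.6905 VA  (d) PF = 0.6684 (leading)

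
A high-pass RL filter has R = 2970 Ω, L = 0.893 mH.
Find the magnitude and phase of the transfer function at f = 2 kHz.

Step 1 — Angular frequency: ω = 2π·2000 = 1.257e+04 rad/s.
Step 2 — Transfer function: H(jω) = jωL/(R + jωL).
Step 3 — Numerator jωL = j·11.22; denominator R + jωL = 2970 + j11.22.
Step 4 — H = 1.428e-05 + j0.003778.
Step 5 — Magnitude: |H| = 0.003778 (-48.5 dB); phase: φ = 89.8°.

|H| = 0.003778 (-48.5 dB), φ = 89.8°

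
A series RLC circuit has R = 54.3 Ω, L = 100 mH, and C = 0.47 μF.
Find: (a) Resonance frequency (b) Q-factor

Step 1 — Resonance condition Im(Z)=0 gives ω₀ = 1/√(LC).
Step 2 — ω₀ = 1/√(0.1·4.7e-07) = 4613 rad/s.
Step 3 — f₀ = ω₀/(2π) = 734.1 Hz.
Step 4 — Series Q: Q = ω₀L/R = 4613·0.1/54.3 = 8.495.

(a) f₀ = 734.1 Hz  (b) Q = 8.495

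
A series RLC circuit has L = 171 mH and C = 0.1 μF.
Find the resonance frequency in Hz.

Step 1 — Resonance condition Im(Z)=0 gives ω₀ = 1/√(LC).
Step 2 — ω₀ = 1/√(0.171·1e-07) = 7647 rad/s.
Step 3 — f₀ = ω₀/(2π) = 1217 Hz.

f₀ = 1217 Hz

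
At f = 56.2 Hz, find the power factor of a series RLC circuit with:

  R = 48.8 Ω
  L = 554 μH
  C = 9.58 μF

Step 1 — Angular frequency: ω = 2π·f = 2π·56.2 = 353.1 rad/s.
Step 2 — Component impedances:
  R: Z = R = 48.8 Ω
  L: Z = jωL = j·353.1·0.000554 = 0 + j0.1956 Ω
  C: Z = 1/(jωC) = -j/(ω·C) = 0 - j295.6 Ω
Step 3 — Series combination: Z_total = R + L + C = 48.8 - j295.4 Ω = 299.4∠-80.6° Ω.
Step 4 — Power factor: PF = cos(φ) = Re(Z)/|Z| = 48.8/299.4 = 0.163.
Step 5 — Type: Im(Z) = -295.4 ⇒ leading (phase φ = -80.6°).

PF = 0.163 (leading, φ = -80.6°)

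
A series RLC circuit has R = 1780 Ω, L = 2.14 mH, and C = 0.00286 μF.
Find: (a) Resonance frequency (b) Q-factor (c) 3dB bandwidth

Step 1 — Resonance: ω₀ = 1/√(LC) = 1/√(0.00214·2.86e-09) = 4.042e+05 rad/s.
Step 2 — f₀ = ω₀/(2π) = 6.433e+04 Hz.
Step 3 — Series Q: Q = ω₀L/R = 4.042e+05·0.00214/1780 = 0.486.
Step 4 — Bandwidth: Δω = ω₀/Q = 8.318e+05 rad/s; BW = Δω/(2π) = 1.324e+05 Hz.

(a) f₀ = 6.433e+04 Hz  (b) Q = 0.486  (c) BW = 1.324e+05 Hz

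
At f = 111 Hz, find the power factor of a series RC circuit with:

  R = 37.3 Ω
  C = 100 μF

Step 1 — Angular frequency: ω = 2π·f = 2π·111 = 697.4 rad/s.
Step 2 — Component impedances:
  R: Z = R = 37.3 Ω
  C: Z = 1/(jωC) = -j/(ω·C) = 0 - j14.34 Ω
Step 3 — Series combination: Z_total = R + C = 37.3 - j14.34 Ω = 39.96∠-21.0° Ω.
Step 4 — Power factor: PF = cos(φ) = Re(Z)/|Z| = 37.3/39.96 = 0.9334.
Step 5 — Type: Im(Z) = -14.34 ⇒ leading (phase φ = -21.0°).

PF = 0.9334 (leading, φ = -21.0°)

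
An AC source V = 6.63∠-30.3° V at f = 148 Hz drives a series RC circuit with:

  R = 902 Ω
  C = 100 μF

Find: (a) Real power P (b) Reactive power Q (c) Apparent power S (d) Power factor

Step 1 — Angular frequency: ω = 2π·f = 2π·148 = 929.9 rad/s.
Step 2 — Component impedances:
  R: Z = R = 902 Ω
  C: Z = 1/(jωC) = -j/(ω·C) = 0 - j10.75 Ω
Step 3 — Series combination: Z_total = R + C = 902 - j10.75 Ω = 902.1∠-0.7° Ω.
Step 4 — Source phasor: V = 6.63∠-30.3° V = 5.724 - j3.345 V.
Step 5 — Current: I = V / Z = 0.00639 - j0.003632 A = 0.00735∠-29.6° A.
Step 6 — Complex power: S = V·I* = 0.04873 - j0.0005809 VA.
Step 7 — Real power: P = Re(S) = 0.04873 W.
Step 8 — Reactive power: Q = Im(S) = -0.0005809 VAR.
Step 9 — Apparent power: |S| = 0.04873 VA.
Step 10 — Power factor: PF = P/|S| = 0.9999 (leading).

(a) P = 0.04873 W  (b) Q = -0.0005809 VAR  (c) S = 0.04873 VA  (d) PF = 0.9999 (leading)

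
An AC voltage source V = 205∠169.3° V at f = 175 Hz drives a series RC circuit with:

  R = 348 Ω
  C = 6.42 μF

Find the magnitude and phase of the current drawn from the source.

Step 1 — Angular frequency: ω = 2π·f = 2π·175 = 1100 rad/s.
Step 2 — Component impedances:
  R: Z = R = 348 Ω
  C: Z = 1/(jωC) = -j/(ω·C) = 0 - j141.7 Ω
Step 3 — Series combination: Z_total = R + C = 348 - j141.7 Ω = 375.7∠-22.1° Ω.
Step 4 — Source phasor: V = 205∠169.3° V = -201.4 + j38.06 V.
Step 5 — Ohm's law: I = V / Z_total = (-201.4 + j38.06) / (348 - j141.7) = -0.5347 - j0.1083 A.
Step 6 — Convert to polar: |I| = 0.5456 A, ∠I = -168.6°.

I = 0.5456∠-168.6° A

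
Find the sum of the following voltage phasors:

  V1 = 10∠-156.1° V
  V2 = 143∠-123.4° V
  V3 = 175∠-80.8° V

Step 1 — Convert each phasor to rectangular form:
  V1 = 10·(cos(-156.1°) + j·sin(-156.1°)) = -9.143 - j4.051 V
  V2 = 143·(cos(-123.4°) + j·sin(-123.4°)) = -78.72 - j119.4 V
  V3 = 175·(cos(-80.8°) + j·sin(-80.8°)) = 27.98 - j172.7 V
Step 2 — Sum components: V_total = -59.88 - j296.2 V.
Step 3 — Convert to polar: |V_total| = 302.2 V, ∠V_total = -101.4°.

V_total = 302.2∠-101.4° V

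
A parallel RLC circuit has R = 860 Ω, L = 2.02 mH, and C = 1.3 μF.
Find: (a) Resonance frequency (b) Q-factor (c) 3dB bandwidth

Step 1 — Resonance: ω₀ = 1/√(LC) = 1/√(0.00202·1.3e-06) = 1.951e+04 rad/s.
Step 2 — f₀ = ω₀/(2π) = 3106 Hz.
Step 3 — Parallel Q: Q = R/(ω₀L) = 860/(1.951e+04·0.00202) = 21.82.
Step 4 — Bandwidth: Δω = ω₀/Q = 894.5 rad/s; BW = Δω/(2π) = 142.4 Hz.

(a) f₀ = 3106 Hz  (b) Q = 21.82  (c) BW = 142.4 Hz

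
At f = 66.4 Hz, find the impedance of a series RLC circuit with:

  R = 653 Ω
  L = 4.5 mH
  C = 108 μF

Step 1 — Angular frequency: ω = 2π·f = 2π·66.4 = 417.2 rad/s.
Step 2 — Component impedances:
  R: Z = R = 653 Ω
  L: Z = jωL = j·417.2·0.0045 = 0 + j1.877 Ω
  C: Z = 1/(jωC) = -j/(ω·C) = 0 - j22.19 Ω
Step 3 — Series combination: Z_total = R + L + C = 653 - j20.32 Ω = 653.3∠-1.8° Ω.

Z = 653 - j20.32 Ω = 653.3∠-1.8° Ω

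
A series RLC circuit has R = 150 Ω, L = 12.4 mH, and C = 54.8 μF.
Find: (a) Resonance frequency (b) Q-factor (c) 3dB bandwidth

Step 1 — Resonance: ω₀ = 1/√(LC) = 1/√(0.0124·5.48e-05) = 1213 rad/s.
Step 2 — f₀ = ω₀/(2π) = 193.1 Hz.
Step 3 — Series Q: Q = ω₀L/R = 1213·0.0124/150 = 0.1003.
Step 4 — Bandwidth: Δω = ω₀/Q = 1.21e+04 rad/s; BW = Δω/(2π) = 1925 Hz.

(a) f₀ = 193.1 Hz  (b) Q = 0.1003  (c) BW = 1925 Hz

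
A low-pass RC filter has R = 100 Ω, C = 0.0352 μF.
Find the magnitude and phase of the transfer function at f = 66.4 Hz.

Step 1 — Angular frequency: ω = 2π·66.4 = 417.2 rad/s.
Step 2 — Transfer function: H(jω) = 1/(1 + jωRC).
Step 3 — Denominator: 1 + jωRC = 1 + j·417.2·100·3.52e-08 = 1 + j0.001469.
Step 4 — H = 1 - j0.001469.
Step 5 — Magnitude: |H| = 1 (-0.0 dB); phase: φ = -0.1°.

|H| = 1 (-0.0 dB), φ = -0.1°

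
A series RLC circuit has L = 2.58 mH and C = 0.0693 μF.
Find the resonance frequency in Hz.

Step 1 — Resonance condition Im(Z)=0 gives ω₀ = 1/√(LC).
Step 2 — ω₀ = 1/√(0.00258·6.93e-08) = 7.479e+04 rad/s.
Step 3 — f₀ = ω₀/(2π) = 1.19e+04 Hz.

f₀ = 1.19e+04 Hz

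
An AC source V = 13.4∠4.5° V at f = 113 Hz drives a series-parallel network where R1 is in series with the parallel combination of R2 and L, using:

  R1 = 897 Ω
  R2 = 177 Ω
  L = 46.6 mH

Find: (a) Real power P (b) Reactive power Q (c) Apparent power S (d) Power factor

Step 1 — Angular frequency: ω = 2π·f = 2π·113 = 710 rad/s.
Step 2 — Component impedances:
  R1: Z = R = 897 Ω
  R2: Z = R = 177 Ω
  L: Z = jωL = j·710·0.0466 = 0 + j33.09 Ω
Step 3 — Parallel branch: R2 || L = 1/(1/R2 + 1/L) = 5.976 + j31.97 Ω.
Step 4 — Series with R1: Z_total = R1 + (R2 || L) = 903 + j31.97 Ω = 903.5∠2.0° Ω.
Step 5 — Source phasor: V = 13.4∠4.5° V = 13.36 + j1.051 V.
Step 6 — Current: I = V / Z = 0.01482 + j0.0006397 A = 0.01483∠2.5° A.
Step 7 — Complex power: S = V·I* = 0.1986 + j0.007031 VA.
Step 8 — Real power: P = Re(S) = 0.1986 W.
Step 9 — Reactive power: Q = Im(S) = 0.007031 VAR.
Step 10 — Apparent power: |S| = 0.1987 VA.
Step 11 — Power factor: PF = P/|S| = 0.9994 (lagging).

(a) P = 0.1986 W  (b) Q = 0.007031 VAR  (c) S = 0.1987 VA  (d) PF = 0.9994 (lagging)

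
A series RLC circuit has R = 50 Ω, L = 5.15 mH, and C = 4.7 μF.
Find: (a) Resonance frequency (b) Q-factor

Step 1 — Resonance condition Im(Z)=0 gives ω₀ = 1/√(LC).
Step 2 — ω₀ = 1/√(0.00515·4.7e-06) = 6428 rad/s.
Step 3 — f₀ = ω₀/(2π) = 1023 Hz.
Step 4 — Series Q: Q = ω₀L/R = 6428·0.00515/50 = 0.662.

(a) f₀ = 1023 Hz  (b) Q = 0.662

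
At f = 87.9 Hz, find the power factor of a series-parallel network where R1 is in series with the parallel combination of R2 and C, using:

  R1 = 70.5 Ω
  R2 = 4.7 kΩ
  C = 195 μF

Step 1 — Angular frequency: ω = 2π·f = 2π·87.9 = 552.3 rad/s.
Step 2 — Component impedances:
  R1: Z = R = 70.5 Ω
  R2: Z = R = 4700 Ω
  C: Z = 1/(jωC) = -j/(ω·C) = 0 - j9.285 Ω
Step 3 — Parallel branch: R2 || C = 1/(1/R2 + 1/C) = 0.01834 - j9.285 Ω.
Step 4 — Series with R1: Z_total = R1 + (R2 || C) = 70.52 - j9.285 Ω = 71.13∠-7.5° Ω.
Step 5 — Power factor: PF = cos(φ) = Re(Z)/|Z| = 70.52/71.13 = 0.9914.
Step 6 — Type: Im(Z) = -9.285 ⇒ leading (phase φ = -7.5°).

PF = 0.9914 (leading, φ = -7.5°)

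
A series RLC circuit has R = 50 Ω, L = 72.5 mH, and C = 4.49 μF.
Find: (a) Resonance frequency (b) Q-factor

Step 1 — Resonance condition Im(Z)=0 gives ω₀ = 1/√(LC).
Step 2 — ω₀ = 1/√(0.0725·4.49e-06) = 1753 rad/s.
Step 3 — f₀ = ω₀/(2π) = 279 Hz.
Step 4 — Series Q: Q = ω₀L/R = 1753·0.0725/50 = 2.541.

(a) f₀ = 279 Hz  (b) Q = 2.541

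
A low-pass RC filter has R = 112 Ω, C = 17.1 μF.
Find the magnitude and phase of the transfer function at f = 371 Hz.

Step 1 — Angular frequency: ω = 2π·371 = 2331 rad/s.
Step 2 — Transfer function: H(jω) = 1/(1 + jωRC).
Step 3 — Denominator: 1 + jωRC = 1 + j·2331·112·1.71e-05 = 1 + j4.464.
Step 4 — H = 0.04778 - j0.2133.
Step 5 — Magnitude: |H| = 0.2186 (-13.2 dB); phase: φ = -77.4°.

|H| = 0.2186 (-13.2 dB), φ = -77.4°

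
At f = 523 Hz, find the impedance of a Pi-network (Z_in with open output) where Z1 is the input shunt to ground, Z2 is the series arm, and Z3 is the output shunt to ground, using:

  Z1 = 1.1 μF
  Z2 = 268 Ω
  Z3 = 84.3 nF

Step 1 — Angular frequency: ω = 2π·f = 2π·523 = 3286 rad/s.
Step 2 — Component impedances:
  Z1: Z = 1/(jωC) = -j/(ω·C) = 0 - j276.6 Ω
  Z2: Z = R = 268 Ω
  Z3: Z = 1/(jωC) = -j/(ω·C) = 0 - j3610 Ω
Step 3 — With open output, the series arm Z2 and the output shunt Z3 appear in series to ground: Z2 + Z3 = 268 - j3610 Ω.
Step 4 — Parallel with input shunt Z1: Z_in = Z1 || (Z2 + Z3) = 1.351 - j257 Ω = 257.1∠-89.7° Ω.

Z = 1.351 - j257 Ω = 257.1∠-89.7° Ω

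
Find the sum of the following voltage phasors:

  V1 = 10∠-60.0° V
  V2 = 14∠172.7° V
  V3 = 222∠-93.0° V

Step 1 — Convert each phasor to rectangular form:
  V1 = 10·(cos(-60.0°) + j·sin(-60.0°)) = 5 - j8.66 V
  V2 = 14·(cos(172.7°) + j·sin(172.7°)) = -13.89 + j1.779 V
  V3 = 222·(cos(-93.0°) + j·sin(-93.0°)) = -11.62 - j221.7 V
Step 2 — Sum components: V_total = -20.51 - j228.6 V.
Step 3 — Convert to polar: |V_total| = 229.5 V, ∠V_total = -95.1°.

V_total = 229.5∠-95.1° V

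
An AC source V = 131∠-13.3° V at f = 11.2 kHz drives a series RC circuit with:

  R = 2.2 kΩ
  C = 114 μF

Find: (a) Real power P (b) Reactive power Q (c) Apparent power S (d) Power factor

Step 1 — Angular frequency: ω = 2π·f = 2π·1.12e+04 = 7.037e+04 rad/s.
Step 2 — Component impedances:
  R: Z = R = 2200 Ω
  C: Z = 1/(jωC) = -j/(ω·C) = 0 - j0.1247 Ω
Step 3 — Series combination: Z_total = R + C = 2200 - j0.1247 Ω = 2200∠-0.0° Ω.
Step 4 — Source phasor: V = 131∠-13.3° V = 127.5 - j30.14 V.
Step 5 — Current: I = V / Z = 0.05795 - j0.0137 A = 0.05955∠-13.3° A.
Step 6 — Complex power: S = V·I* = 7.8 - j0.000442 VA.
Step 7 — Real power: P = Re(S) = 7.8 W.
Step 8 — Reactive power: Q = Im(S) = -0.000442 VAR.
Step 9 — Apparent power: |S| = 7.8 VA.
Step 10 — Power factor: PF = P/|S| = 1 (leading).

(a) P = 7.8 W  (b) Q = -0.000442 VAR  (c) S = 7.8 VA  (d) PF = 1 (leading)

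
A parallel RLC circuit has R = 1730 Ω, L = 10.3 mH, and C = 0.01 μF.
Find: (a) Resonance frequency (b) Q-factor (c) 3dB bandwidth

Step 1 — Resonance: ω₀ = 1/√(LC) = 1/√(0.0103·1e-08) = 9.853e+04 rad/s.
Step 2 — f₀ = ω₀/(2π) = 1.568e+04 Hz.
Step 3 — Parallel Q: Q = R/(ω₀L) = 1730/(9.853e+04·0.0103) = 1.705.
Step 4 — Bandwidth: Δω = ω₀/Q = 5.78e+04 rad/s; BW = Δω/(2π) = 9200 Hz.

(a) f₀ = 1.568e+04 Hz  (b) Q = 1.705  (c) BW = 9200 Hz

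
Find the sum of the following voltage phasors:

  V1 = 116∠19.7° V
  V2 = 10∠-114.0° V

Step 1 — Convert each phasor to rectangular form:
  V1 = 116·(cos(19.7°) + j·sin(19.7°)) = 109.2 + j39.1 V
  V2 = 10·(cos(-114.0°) + j·sin(-114.0°)) = -4.067 - j9.135 V
Step 2 — Sum components: V_total = 105.1 + j29.97 V.
Step 3 — Convert to polar: |V_total| = 109.3 V, ∠V_total = 15.9°.

V_total = 109.3∠15.9° V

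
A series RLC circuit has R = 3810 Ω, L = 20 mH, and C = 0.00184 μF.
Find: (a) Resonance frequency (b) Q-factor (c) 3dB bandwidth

Step 1 — Resonance: ω₀ = 1/√(LC) = 1/√(0.02·1.84e-09) = 1.648e+05 rad/s.
Step 2 — f₀ = ω₀/(2π) = 2.624e+04 Hz.
Step 3 — Series Q: Q = ω₀L/R = 1.648e+05·0.02/3810 = 0.8653.
Step 4 — Bandwidth: Δω = ω₀/Q = 1.905e+05 rad/s; BW = Δω/(2π) = 3.032e+04 Hz.

(a) f₀ = 2.624e+04 Hz  (b) Q = 0.8653  (c) BW = 3.032e+04 Hz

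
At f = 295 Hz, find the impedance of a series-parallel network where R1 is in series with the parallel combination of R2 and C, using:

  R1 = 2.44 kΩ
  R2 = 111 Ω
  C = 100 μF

Step 1 — Angular frequency: ω = 2π·f = 2π·295 = 1854 rad/s.
Step 2 — Component impedances:
  R1: Z = R = 2440 Ω
  R2: Z = R = 111 Ω
  C: Z = 1/(jωC) = -j/(ω·C) = 0 - j5.395 Ω
Step 3 — Parallel branch: R2 || C = 1/(1/R2 + 1/C) = 0.2616 - j5.382 Ω.
Step 4 — Series with R1: Z_total = R1 + (R2 || C) = 2440 - j5.382 Ω = 2440∠-0.1° Ω.

Z = 2440 - j5.382 Ω = 2440∠-0.1° Ω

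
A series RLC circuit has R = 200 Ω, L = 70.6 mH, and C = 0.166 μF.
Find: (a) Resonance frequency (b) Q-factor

Step 1 — Resonance condition Im(Z)=0 gives ω₀ = 1/√(LC).
Step 2 — ω₀ = 1/√(0.0706·1.66e-07) = 9237 rad/s.
Step 3 — f₀ = ω₀/(2π) = 1470 Hz.
Step 4 — Series Q: Q = ω₀L/R = 9237·0.0706/200 = 3.261.

(a) f₀ = 1470 Hz  (b) Q = 3.261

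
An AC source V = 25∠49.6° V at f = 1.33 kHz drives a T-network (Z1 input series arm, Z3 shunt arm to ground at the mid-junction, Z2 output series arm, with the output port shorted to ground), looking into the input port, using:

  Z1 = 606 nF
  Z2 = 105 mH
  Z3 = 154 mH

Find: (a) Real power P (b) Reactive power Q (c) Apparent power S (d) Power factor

Step 1 — Angular frequency: ω = 2π·f = 2π·1330 = 8357 rad/s.
Step 2 — Component impedances:
  Z1: Z = 1/(jωC) = -j/(ω·C) = 0 - j197.5 Ω
  Z2: Z = jωL = j·8357·0.105 = 0 + j877.4 Ω
  Z3: Z = jωL = j·8357·0.154 = 0 + j1287 Ω
Step 3 — With the output port shorted to ground, the output series arm Z2 runs from the junction to ground; the shunt arm Z3 also runs from the junction to ground. They appear in parallel: Z3 || Z2 = 0 + j521.7 Ω.
Step 4 — Series with input arm Z1: Z_in = Z1 + (Z3 || Z2) = 0 + j324.3 Ω = 324.3∠90.0° Ω.
Step 5 — Source phasor: V = 25∠49.6° V = 16.2 + j19.04 V.
Step 6 — Current: I = V / Z = 0.05871 - j0.04997 A = 0.0771∠-40.4° A.
Step 7 — Complex power: S = V·I* = 0 + j1.927 VA.
Step 8 — Real power: P = Re(S) = 0 W.
Step 9 — Reactive power: Q = Im(S) = 1.927 VAR.
Step 10 — Apparent power: |S| = 1.927 VA.
Step 11 — Power factor: PF = P/|S| = 0 (lagging).

(a) P = 0 W  (b) Q = 1.927 VAR  (c) S = 1.927 VA  (d) PF = 0 (lagging)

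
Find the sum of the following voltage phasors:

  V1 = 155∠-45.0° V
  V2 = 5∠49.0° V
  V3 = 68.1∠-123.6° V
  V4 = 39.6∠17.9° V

Step 1 — Convert each phasor to rectangular form:
  V1 = 155·(cos(-45.0°) + j·sin(-45.0°)) = 109.6 - j109.6 V
  V2 = 5·(cos(49.0°) + j·sin(49.0°)) = 3.28 + j3.774 V
  V3 = 68.1·(cos(-123.6°) + j·sin(-123.6°)) = -37.69 - j56.72 V
  V4 = 39.6·(cos(17.9°) + j·sin(17.9°)) = 37.68 + j12.17 V
Step 2 — Sum components: V_total = 112.9 - j150.4 V.
Step 3 — Convert to polar: |V_total| = 188 V, ∠V_total = -53.1°.

V_total = 188∠-53.1° V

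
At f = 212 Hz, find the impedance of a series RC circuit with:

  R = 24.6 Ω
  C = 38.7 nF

Step 1 — Angular frequency: ω = 2π·f = 2π·212 = 1332 rad/s.
Step 2 — Component impedances:
  R: Z = R = 24.6 Ω
  C: Z = 1/(jωC) = -j/(ω·C) = 0 - j1.94e+04 Ω
Step 3 — Series combination: Z_total = R + C = 24.6 - j1.94e+04 Ω = 1.94e+04∠-89.9° Ω.

Z = 24.6 - j1.94e+04 Ω = 1.94e+04∠-89.9° Ω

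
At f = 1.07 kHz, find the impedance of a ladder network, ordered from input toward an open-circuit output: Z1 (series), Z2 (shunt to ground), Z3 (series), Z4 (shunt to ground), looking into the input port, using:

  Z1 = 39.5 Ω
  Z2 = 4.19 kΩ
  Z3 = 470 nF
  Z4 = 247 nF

Step 1 — Angular frequency: ω = 2π·f = 2π·1070 = 6723 rad/s.
Step 2 — Component impedances:
  Z1: Z = R = 39.5 Ω
  Z2: Z = R = 4190 Ω
  Z3: Z = 1/(jωC) = -j/(ω·C) = 0 - j316.5 Ω
  Z4: Z = 1/(jωC) = -j/(ω·C) = 0 - j602.2 Ω
Step 3 — Ladder network (open output): work backward from the far end, alternating series and parallel combinations. Z_in = 231.7 - j876.5 Ω = 906.6∠-75.2° Ω.

Z = 231.7 - j876.5 Ω = 906.6∠-75.2° Ω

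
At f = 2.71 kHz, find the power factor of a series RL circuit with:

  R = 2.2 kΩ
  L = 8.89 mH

Step 1 — Angular frequency: ω = 2π·f = 2π·2710 = 1.703e+04 rad/s.
Step 2 — Component impedances:
  R: Z = R = 2200 Ω
  L: Z = jωL = j·1.703e+04·0.00889 = 0 + j151.4 Ω
Step 3 — Series combination: Z_total = R + L = 2200 + j151.4 Ω = 2205∠3.9° Ω.
Step 4 — Power factor: PF = cos(φ) = Re(Z)/|Z| = 2200/2205.2 = 0.9976.
Step 5 — Type: Im(Z) = 151.4 ⇒ lagging (phase φ = 3.9°).

PF = 0.9976 (lagging, φ = 3.9°)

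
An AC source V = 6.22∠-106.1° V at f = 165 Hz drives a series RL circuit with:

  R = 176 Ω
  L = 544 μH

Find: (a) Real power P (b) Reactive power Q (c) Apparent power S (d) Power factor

Step 1 — Angular frequency: ω = 2π·f = 2π·165 = 1037 rad/s.
Step 2 — Component impedances:
  R: Z = R = 176 Ω
  L: Z = jωL = j·1037·0.000544 = 0 + j0.564 Ω
Step 3 — Series combination: Z_total = R + L = 176 + j0.564 Ω = 176∠0.2° Ω.
Step 4 — Source phasor: V = 6.22∠-106.1° V = -1.725 - j5.976 V.
Step 5 — Current: I = V / Z = -0.009909 - j0.03392 A = 0.03534∠-106.3° A.
Step 6 — Complex power: S = V·I* = 0.2198 + j0.0007044 VA.
Step 7 — Real power: P = Re(S) = 0.2198 W.
Step 8 — Reactive power: Q = Im(S) = 0.0007044 VAR.
Step 9 — Apparent power: |S| = 0.2198 VA.
Step 10 — Power factor: PF = P/|S| = 1 (lagging).

(a) P = 0.2198 W  (b) Q = 0.0007044 VAR  (c) S = 0.2198 VA  (d) PF = 1 (lagging)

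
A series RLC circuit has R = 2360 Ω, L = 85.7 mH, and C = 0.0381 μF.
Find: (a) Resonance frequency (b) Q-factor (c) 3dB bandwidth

Step 1 — Resonance: ω₀ = 1/√(LC) = 1/√(0.0857·3.81e-08) = 1.75e+04 rad/s.
Step 2 — f₀ = ω₀/(2π) = 2785 Hz.
Step 3 — Series Q: Q = ω₀L/R = 1.75e+04·0.0857/2360 = 0.6355.
Step 4 — Bandwidth: Δω = ω₀/Q = 2.754e+04 rad/s; BW = Δω/(2π) = 4383 Hz.

(a) f₀ = 2785 Hz  (b) Q = 0.6355  (c) BW = 4383 Hz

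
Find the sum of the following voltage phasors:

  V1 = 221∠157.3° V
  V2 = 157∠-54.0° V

Step 1 — Convert each phasor to rectangular form:
  V1 = 221·(cos(157.3°) + j·sin(157.3°)) = -203.9 + j85.29 V
  V2 = 157·(cos(-54.0°) + j·sin(-54.0°)) = 92.28 - j127 V
Step 2 — Sum components: V_total = -111.6 - j41.73 V.
Step 3 — Convert to polar: |V_total| = 119.1 V, ∠V_total = -159.5°.

V_total = 119.1∠-159.5° V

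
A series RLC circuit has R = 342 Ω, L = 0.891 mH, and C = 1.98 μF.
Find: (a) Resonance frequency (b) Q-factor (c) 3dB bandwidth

Step 1 — Resonance: ω₀ = 1/√(LC) = 1/√(0.000891·1.98e-06) = 2.381e+04 rad/s.
Step 2 — f₀ = ω₀/(2π) = 3789 Hz.
Step 3 — Series Q: Q = ω₀L/R = 2.381e+04·0.000891/342 = 0.06203.
Step 4 — Bandwidth: Δω = ω₀/Q = 3.838e+05 rad/s; BW = Δω/(2π) = 6.109e+04 Hz.

(a) f₀ = 3789 Hz  (b) Q = 0.06203  (c) BW = 6.109e+04 Hz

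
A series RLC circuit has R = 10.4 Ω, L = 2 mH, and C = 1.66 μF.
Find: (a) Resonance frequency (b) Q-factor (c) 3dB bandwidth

Step 1 — Resonance: ω₀ = 1/√(LC) = 1/√(0.002·1.66e-06) = 1.736e+04 rad/s.
Step 2 — f₀ = ω₀/(2π) = 2762 Hz.
Step 3 — Series Q: Q = ω₀L/R = 1.736e+04·0.002/10.4 = 3.338.
Step 4 — Bandwidth: Δω = ω₀/Q = 5200 rad/s; BW = Δω/(2π) = 827.6 Hz.

(a) f₀ = 2762 Hz  (b) Q = 3.338  (c) BW = 827.6 Hz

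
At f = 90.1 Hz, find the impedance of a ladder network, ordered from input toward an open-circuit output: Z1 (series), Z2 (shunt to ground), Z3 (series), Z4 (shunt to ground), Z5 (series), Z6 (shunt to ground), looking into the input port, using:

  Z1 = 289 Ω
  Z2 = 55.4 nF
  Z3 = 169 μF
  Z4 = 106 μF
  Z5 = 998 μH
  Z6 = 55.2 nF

Step 1 — Angular frequency: ω = 2π·f = 2π·90.1 = 566.1 rad/s.
Step 2 — Component impedances:
  Z1: Z = R = 289 Ω
  Z2: Z = 1/(jωC) = -j/(ω·C) = 0 - j3.188e+04 Ω
  Z3: Z = 1/(jωC) = -j/(ω·C) = 0 - j10.45 Ω
  Z4: Z = 1/(jωC) = -j/(ω·C) = 0 - j16.66 Ω
  Z5: Z = jωL = j·566.1·0.000998 = 0 + j0.565 Ω
  Z6: Z = 1/(jωC) = -j/(ω·C) = 0 - j3.2e+04 Ω
Step 3 — Ladder network (open output): work backward from the far end, alternating series and parallel combinations. Z_in = 289 - j27.08 Ω = 290.3∠-5.4° Ω.

Z = 289 - j27.08 Ω = 290.3∠-5.4° Ω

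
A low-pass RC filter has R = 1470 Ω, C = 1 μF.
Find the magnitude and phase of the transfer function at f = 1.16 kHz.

Step 1 — Angular frequency: ω = 2π·1160 = 7288 rad/s.
Step 2 — Transfer function: H(jω) = 1/(1 + jωRC).
Step 3 — Denominator: 1 + jωRC = 1 + j·7288·1470·1e-06 = 1 + j10.71.
Step 4 — H = 0.008636 - j0.09253.
Step 5 — Magnitude: |H| = 0.09293 (-20.6 dB); phase: φ = -84.7°.

|H| = 0.09293 (-20.6 dB), φ = -84.7°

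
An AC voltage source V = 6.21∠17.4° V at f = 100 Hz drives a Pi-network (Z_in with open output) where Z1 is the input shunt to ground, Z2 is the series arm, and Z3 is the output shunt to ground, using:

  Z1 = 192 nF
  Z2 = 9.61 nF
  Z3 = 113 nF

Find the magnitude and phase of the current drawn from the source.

Step 1 — Angular frequency: ω = 2π·f = 2π·100 = 628.3 rad/s.
Step 2 — Component impedances:
  Z1: Z = 1/(jωC) = -j/(ω·C) = 0 - j8289 Ω
  Z2: Z = 1/(jωC) = -j/(ω·C) = 0 - j1.656e+05 Ω
  Z3: Z = 1/(jωC) = -j/(ω·C) = 0 - j1.408e+04 Ω
Step 3 — With open output, the series arm Z2 and the output shunt Z3 appear in series to ground: Z2 + Z3 = 0 - j1.797e+05 Ω.
Step 4 — Parallel with input shunt Z1: Z_in = Z1 || (Z2 + Z3) = 0 - j7924 Ω = 7924∠-90.0° Ω.
Step 5 — Source phasor: V = 6.21∠17.4° V = 5.926 + j1.857 V.
Step 6 — Ohm's law: I = V / Z_total = (5.926 + j1.857) / (0 - j7924) = -0.0002344 + j0.0007479 A.
Step 7 — Convert to polar: |I| = 0.0007837 A, ∠I = 107.4°.

I = 0.0007837∠107.4° A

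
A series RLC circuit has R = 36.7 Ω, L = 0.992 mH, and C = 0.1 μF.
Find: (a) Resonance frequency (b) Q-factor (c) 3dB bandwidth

Step 1 — Resonance: ω₀ = 1/√(LC) = 1/√(0.000992·1e-07) = 1.004e+05 rad/s.
Step 2 — f₀ = ω₀/(2π) = 1.598e+04 Hz.
Step 3 — Series Q: Q = ω₀L/R = 1.004e+05·0.000992/36.7 = 2.714.
Step 4 — Bandwidth: Δω = ω₀/Q = 3.7e+04 rad/s; BW = Δω/(2π) = 5888 Hz.

(a) f₀ = 1.598e+04 Hz  (b) Q = 2.714  (c) BW = 5888 Hz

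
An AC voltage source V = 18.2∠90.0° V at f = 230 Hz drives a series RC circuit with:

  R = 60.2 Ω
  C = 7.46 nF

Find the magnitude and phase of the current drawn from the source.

Step 1 — Angular frequency: ω = 2π·f = 2π·230 = 1445 rad/s.
Step 2 — Component impedances:
  R: Z = R = 60.2 Ω
  C: Z = 1/(jωC) = -j/(ω·C) = 0 - j9.276e+04 Ω
Step 3 — Series combination: Z_total = R + C = 60.2 - j9.276e+04 Ω = 9.276e+04∠-90.0° Ω.
Step 4 — Source phasor: V = 18.2∠90.0° V = 0 + j18.2 V.
Step 5 — Ohm's law: I = V / Z_total = (0 + j18.2) / (60.2 - j9.276e+04) = -0.0001962 + j1.273e-07 A.
Step 6 — Convert to polar: |I| = 0.0001962 A, ∠I = 180.0°.

I = 0.0001962∠180.0° A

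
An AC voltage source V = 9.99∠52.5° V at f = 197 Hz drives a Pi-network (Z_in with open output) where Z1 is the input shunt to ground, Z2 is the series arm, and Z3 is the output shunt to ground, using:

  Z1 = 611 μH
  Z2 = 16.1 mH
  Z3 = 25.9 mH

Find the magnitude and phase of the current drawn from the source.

Step 1 — Angular frequency: ω = 2π·f = 2π·197 = 1238 rad/s.
Step 2 — Component impedances:
  Z1: Z = jωL = j·1238·0.000611 = 0 + j0.7563 Ω
  Z2: Z = jωL = j·1238·0.0161 = 0 + j19.93 Ω
  Z3: Z = jωL = j·1238·0.0259 = 0 + j32.06 Ω
Step 3 — With open output, the series arm Z2 and the output shunt Z3 appear in series to ground: Z2 + Z3 = 0 + j51.99 Ω.
Step 4 — Parallel with input shunt Z1: Z_in = Z1 || (Z2 + Z3) = 0 + j0.7454 Ω = 0.7454∠90.0° Ω.
Step 5 — Source phasor: V = 9.99∠52.5° V = 6.082 + j7.926 V.
Step 6 — Ohm's law: I = V / Z_total = (6.082 + j7.926) / (0 + j0.7454) = 10.63 - j8.158 A.
Step 7 — Convert to polar: |I| = 13.4 A, ∠I = -37.5°.

I = 13.4∠-37.5° A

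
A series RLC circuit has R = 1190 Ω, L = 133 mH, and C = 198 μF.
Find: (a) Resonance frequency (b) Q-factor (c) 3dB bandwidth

Step 1 — Resonance condition Im(Z)=0 gives ω₀ = 1/√(LC).
Step 2 — ω₀ = 1/√(0.133·0.000198) = 194.9 rad/s.
Step 3 — f₀ = ω₀/(2π) = 31.01 Hz.
Step 4 — Series Q: Q = ω₀L/R = 194.9·0.133/1190 = 0.02178.
Step 5 — 3dB bandwidth: Δω = ω₀/Q = 8947 rad/s; BW = Δω/(2π) = 1424 Hz.

(a) f₀ = 31.01 Hz  (b) Q = 0.02178  (c) BW = 1424 Hz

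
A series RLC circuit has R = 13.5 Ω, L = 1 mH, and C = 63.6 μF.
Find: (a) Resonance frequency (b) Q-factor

Step 1 — Resonance condition Im(Z)=0 gives ω₀ = 1/√(LC).
Step 2 — ω₀ = 1/√(0.001·6.36e-05) = 3965 rad/s.
Step 3 — f₀ = ω₀/(2π) = 631.1 Hz.
Step 4 — Series Q: Q = ω₀L/R = 3965·0.001/13.5 = 0.2937.

(a) f₀ = 631.1 Hz  (b) Q = 0.2937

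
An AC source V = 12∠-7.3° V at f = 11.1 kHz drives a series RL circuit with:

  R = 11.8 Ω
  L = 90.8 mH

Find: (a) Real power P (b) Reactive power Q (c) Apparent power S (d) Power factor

Step 1 — Angular frequency: ω = 2π·f = 2π·1.11e+04 = 6.974e+04 rad/s.
Step 2 — Component impedances:
  R: Z = R = 11.8 Ω
  L: Z = jωL = j·6.974e+04·0.0908 = 0 + j6333 Ω
Step 3 — Series combination: Z_total = R + L = 11.8 + j6333 Ω = 6333∠89.9° Ω.
Step 4 — Source phasor: V = 12∠-7.3° V = 11.9 - j1.525 V.
Step 5 — Current: I = V / Z = -0.0002373 - j0.00188 A = 0.001895∠-97.2° A.
Step 6 — Complex power: S = V·I* = 4.237e-05 + j0.02274 VA.
Step 7 — Real power: P = Re(S) = 4.237e-05 W.
Step 8 — Reactive power: Q = Im(S) = 0.02274 VAR.
Step 9 — Apparent power: |S| = 0.02274 VA.
Step 10 — Power factor: PF = P/|S| = 0.001863 (lagging).

(a) P = 4.237e-05 W  (b) Q = 0.02274 VAR  (c) S = 0.02274 VA  (d) PF = 0.001863 (lagging)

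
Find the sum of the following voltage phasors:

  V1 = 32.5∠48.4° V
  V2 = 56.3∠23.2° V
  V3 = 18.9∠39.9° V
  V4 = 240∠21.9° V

Step 1 — Convert each phasor to rectangular form:
  V1 = 32.5·(cos(48.4°) + j·sin(48.4°)) = 21.58 + j24.3 V
  V2 = 56.3·(cos(23.2°) + j·sin(23.2°)) = 51.75 + j22.18 V
  V3 = 18.9·(cos(39.9°) + j·sin(39.9°)) = 14.5 + j12.12 V
  V4 = 240·(cos(21.9°) + j·sin(21.9°)) = 222.7 + j89.52 V
Step 2 — Sum components: V_total = 310.5 + j148.1 V.
Step 3 — Convert to polar: |V_total| = 344 V, ∠V_total = 25.5°.

V_total = 344∠25.5° V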